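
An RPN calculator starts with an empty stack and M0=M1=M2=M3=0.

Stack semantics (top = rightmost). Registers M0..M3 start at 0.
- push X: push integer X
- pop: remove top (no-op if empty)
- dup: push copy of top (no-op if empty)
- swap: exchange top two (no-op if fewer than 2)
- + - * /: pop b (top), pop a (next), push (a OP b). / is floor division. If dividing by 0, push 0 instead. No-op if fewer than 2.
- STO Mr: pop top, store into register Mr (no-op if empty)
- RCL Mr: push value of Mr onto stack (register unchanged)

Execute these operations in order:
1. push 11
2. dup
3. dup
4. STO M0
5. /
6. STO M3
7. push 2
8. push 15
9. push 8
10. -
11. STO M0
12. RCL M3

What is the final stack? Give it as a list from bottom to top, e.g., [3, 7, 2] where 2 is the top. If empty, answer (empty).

After op 1 (push 11): stack=[11] mem=[0,0,0,0]
After op 2 (dup): stack=[11,11] mem=[0,0,0,0]
After op 3 (dup): stack=[11,11,11] mem=[0,0,0,0]
After op 4 (STO M0): stack=[11,11] mem=[11,0,0,0]
After op 5 (/): stack=[1] mem=[11,0,0,0]
After op 6 (STO M3): stack=[empty] mem=[11,0,0,1]
After op 7 (push 2): stack=[2] mem=[11,0,0,1]
After op 8 (push 15): stack=[2,15] mem=[11,0,0,1]
After op 9 (push 8): stack=[2,15,8] mem=[11,0,0,1]
After op 10 (-): stack=[2,7] mem=[11,0,0,1]
After op 11 (STO M0): stack=[2] mem=[7,0,0,1]
After op 12 (RCL M3): stack=[2,1] mem=[7,0,0,1]

Answer: [2, 1]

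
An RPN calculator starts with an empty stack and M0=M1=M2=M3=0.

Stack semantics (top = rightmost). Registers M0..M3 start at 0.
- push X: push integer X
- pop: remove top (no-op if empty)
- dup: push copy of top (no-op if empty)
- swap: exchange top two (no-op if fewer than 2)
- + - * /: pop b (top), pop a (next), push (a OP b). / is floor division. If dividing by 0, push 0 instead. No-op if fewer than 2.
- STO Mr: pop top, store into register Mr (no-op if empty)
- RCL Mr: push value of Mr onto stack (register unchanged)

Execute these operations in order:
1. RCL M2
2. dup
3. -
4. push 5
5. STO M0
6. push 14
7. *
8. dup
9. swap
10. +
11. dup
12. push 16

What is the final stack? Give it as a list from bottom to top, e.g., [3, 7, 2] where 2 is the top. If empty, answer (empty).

Answer: [0, 0, 16]

Derivation:
After op 1 (RCL M2): stack=[0] mem=[0,0,0,0]
After op 2 (dup): stack=[0,0] mem=[0,0,0,0]
After op 3 (-): stack=[0] mem=[0,0,0,0]
After op 4 (push 5): stack=[0,5] mem=[0,0,0,0]
After op 5 (STO M0): stack=[0] mem=[5,0,0,0]
After op 6 (push 14): stack=[0,14] mem=[5,0,0,0]
After op 7 (*): stack=[0] mem=[5,0,0,0]
After op 8 (dup): stack=[0,0] mem=[5,0,0,0]
After op 9 (swap): stack=[0,0] mem=[5,0,0,0]
After op 10 (+): stack=[0] mem=[5,0,0,0]
After op 11 (dup): stack=[0,0] mem=[5,0,0,0]
After op 12 (push 16): stack=[0,0,16] mem=[5,0,0,0]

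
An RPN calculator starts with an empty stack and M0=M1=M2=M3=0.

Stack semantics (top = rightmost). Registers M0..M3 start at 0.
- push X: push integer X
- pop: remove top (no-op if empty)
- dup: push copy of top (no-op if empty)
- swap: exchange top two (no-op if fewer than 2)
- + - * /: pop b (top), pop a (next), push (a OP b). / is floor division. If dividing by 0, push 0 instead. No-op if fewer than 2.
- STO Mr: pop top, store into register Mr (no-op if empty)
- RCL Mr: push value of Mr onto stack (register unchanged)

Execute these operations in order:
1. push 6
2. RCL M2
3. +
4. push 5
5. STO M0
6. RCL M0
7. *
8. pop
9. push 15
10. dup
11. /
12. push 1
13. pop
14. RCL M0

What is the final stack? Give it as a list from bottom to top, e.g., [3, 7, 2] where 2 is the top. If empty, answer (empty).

After op 1 (push 6): stack=[6] mem=[0,0,0,0]
After op 2 (RCL M2): stack=[6,0] mem=[0,0,0,0]
After op 3 (+): stack=[6] mem=[0,0,0,0]
After op 4 (push 5): stack=[6,5] mem=[0,0,0,0]
After op 5 (STO M0): stack=[6] mem=[5,0,0,0]
After op 6 (RCL M0): stack=[6,5] mem=[5,0,0,0]
After op 7 (*): stack=[30] mem=[5,0,0,0]
After op 8 (pop): stack=[empty] mem=[5,0,0,0]
After op 9 (push 15): stack=[15] mem=[5,0,0,0]
After op 10 (dup): stack=[15,15] mem=[5,0,0,0]
After op 11 (/): stack=[1] mem=[5,0,0,0]
After op 12 (push 1): stack=[1,1] mem=[5,0,0,0]
After op 13 (pop): stack=[1] mem=[5,0,0,0]
After op 14 (RCL M0): stack=[1,5] mem=[5,0,0,0]

Answer: [1, 5]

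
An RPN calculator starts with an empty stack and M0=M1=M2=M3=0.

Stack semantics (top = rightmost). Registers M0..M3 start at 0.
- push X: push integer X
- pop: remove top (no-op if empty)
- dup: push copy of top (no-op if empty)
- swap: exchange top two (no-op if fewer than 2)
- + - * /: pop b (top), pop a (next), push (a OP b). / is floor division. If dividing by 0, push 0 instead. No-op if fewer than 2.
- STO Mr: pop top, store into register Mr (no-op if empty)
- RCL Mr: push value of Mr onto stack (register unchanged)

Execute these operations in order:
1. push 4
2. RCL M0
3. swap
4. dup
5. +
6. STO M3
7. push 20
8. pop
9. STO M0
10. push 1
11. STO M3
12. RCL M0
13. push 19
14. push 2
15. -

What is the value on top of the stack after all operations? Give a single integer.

Answer: 17

Derivation:
After op 1 (push 4): stack=[4] mem=[0,0,0,0]
After op 2 (RCL M0): stack=[4,0] mem=[0,0,0,0]
After op 3 (swap): stack=[0,4] mem=[0,0,0,0]
After op 4 (dup): stack=[0,4,4] mem=[0,0,0,0]
After op 5 (+): stack=[0,8] mem=[0,0,0,0]
After op 6 (STO M3): stack=[0] mem=[0,0,0,8]
After op 7 (push 20): stack=[0,20] mem=[0,0,0,8]
After op 8 (pop): stack=[0] mem=[0,0,0,8]
After op 9 (STO M0): stack=[empty] mem=[0,0,0,8]
After op 10 (push 1): stack=[1] mem=[0,0,0,8]
After op 11 (STO M3): stack=[empty] mem=[0,0,0,1]
After op 12 (RCL M0): stack=[0] mem=[0,0,0,1]
After op 13 (push 19): stack=[0,19] mem=[0,0,0,1]
After op 14 (push 2): stack=[0,19,2] mem=[0,0,0,1]
After op 15 (-): stack=[0,17] mem=[0,0,0,1]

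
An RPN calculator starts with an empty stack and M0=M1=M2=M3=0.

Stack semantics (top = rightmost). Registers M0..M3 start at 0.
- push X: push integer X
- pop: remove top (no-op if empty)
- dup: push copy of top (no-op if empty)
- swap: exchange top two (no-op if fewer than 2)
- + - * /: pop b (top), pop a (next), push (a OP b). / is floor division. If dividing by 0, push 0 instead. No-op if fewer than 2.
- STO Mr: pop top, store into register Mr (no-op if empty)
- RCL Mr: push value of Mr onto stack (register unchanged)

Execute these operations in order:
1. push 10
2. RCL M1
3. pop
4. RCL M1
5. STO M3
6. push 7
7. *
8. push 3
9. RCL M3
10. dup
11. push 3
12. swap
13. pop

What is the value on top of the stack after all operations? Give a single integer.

Answer: 3

Derivation:
After op 1 (push 10): stack=[10] mem=[0,0,0,0]
After op 2 (RCL M1): stack=[10,0] mem=[0,0,0,0]
After op 3 (pop): stack=[10] mem=[0,0,0,0]
After op 4 (RCL M1): stack=[10,0] mem=[0,0,0,0]
After op 5 (STO M3): stack=[10] mem=[0,0,0,0]
After op 6 (push 7): stack=[10,7] mem=[0,0,0,0]
After op 7 (*): stack=[70] mem=[0,0,0,0]
After op 8 (push 3): stack=[70,3] mem=[0,0,0,0]
After op 9 (RCL M3): stack=[70,3,0] mem=[0,0,0,0]
After op 10 (dup): stack=[70,3,0,0] mem=[0,0,0,0]
After op 11 (push 3): stack=[70,3,0,0,3] mem=[0,0,0,0]
After op 12 (swap): stack=[70,3,0,3,0] mem=[0,0,0,0]
After op 13 (pop): stack=[70,3,0,3] mem=[0,0,0,0]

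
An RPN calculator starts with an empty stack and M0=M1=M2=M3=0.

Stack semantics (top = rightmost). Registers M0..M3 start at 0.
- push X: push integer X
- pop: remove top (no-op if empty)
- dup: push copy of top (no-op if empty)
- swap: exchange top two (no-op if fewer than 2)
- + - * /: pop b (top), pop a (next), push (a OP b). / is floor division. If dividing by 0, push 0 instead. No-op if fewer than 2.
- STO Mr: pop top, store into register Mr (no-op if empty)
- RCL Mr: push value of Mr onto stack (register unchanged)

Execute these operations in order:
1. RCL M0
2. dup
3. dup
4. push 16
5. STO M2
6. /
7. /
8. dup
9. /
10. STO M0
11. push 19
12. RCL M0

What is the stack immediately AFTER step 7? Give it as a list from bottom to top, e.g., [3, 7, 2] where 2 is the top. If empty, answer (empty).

After op 1 (RCL M0): stack=[0] mem=[0,0,0,0]
After op 2 (dup): stack=[0,0] mem=[0,0,0,0]
After op 3 (dup): stack=[0,0,0] mem=[0,0,0,0]
After op 4 (push 16): stack=[0,0,0,16] mem=[0,0,0,0]
After op 5 (STO M2): stack=[0,0,0] mem=[0,0,16,0]
After op 6 (/): stack=[0,0] mem=[0,0,16,0]
After op 7 (/): stack=[0] mem=[0,0,16,0]

[0]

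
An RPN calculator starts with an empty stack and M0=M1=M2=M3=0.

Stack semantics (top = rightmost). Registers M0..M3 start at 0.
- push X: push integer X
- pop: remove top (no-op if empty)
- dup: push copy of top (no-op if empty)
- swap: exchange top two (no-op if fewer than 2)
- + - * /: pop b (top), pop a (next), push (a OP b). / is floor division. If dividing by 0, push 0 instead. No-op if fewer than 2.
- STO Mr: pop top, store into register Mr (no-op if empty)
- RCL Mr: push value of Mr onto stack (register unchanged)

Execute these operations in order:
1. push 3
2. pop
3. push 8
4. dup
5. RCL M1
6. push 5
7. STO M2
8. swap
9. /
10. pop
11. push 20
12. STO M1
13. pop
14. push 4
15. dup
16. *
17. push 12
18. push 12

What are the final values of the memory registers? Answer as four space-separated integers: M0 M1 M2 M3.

Answer: 0 20 5 0

Derivation:
After op 1 (push 3): stack=[3] mem=[0,0,0,0]
After op 2 (pop): stack=[empty] mem=[0,0,0,0]
After op 3 (push 8): stack=[8] mem=[0,0,0,0]
After op 4 (dup): stack=[8,8] mem=[0,0,0,0]
After op 5 (RCL M1): stack=[8,8,0] mem=[0,0,0,0]
After op 6 (push 5): stack=[8,8,0,5] mem=[0,0,0,0]
After op 7 (STO M2): stack=[8,8,0] mem=[0,0,5,0]
After op 8 (swap): stack=[8,0,8] mem=[0,0,5,0]
After op 9 (/): stack=[8,0] mem=[0,0,5,0]
After op 10 (pop): stack=[8] mem=[0,0,5,0]
After op 11 (push 20): stack=[8,20] mem=[0,0,5,0]
After op 12 (STO M1): stack=[8] mem=[0,20,5,0]
After op 13 (pop): stack=[empty] mem=[0,20,5,0]
After op 14 (push 4): stack=[4] mem=[0,20,5,0]
After op 15 (dup): stack=[4,4] mem=[0,20,5,0]
After op 16 (*): stack=[16] mem=[0,20,5,0]
After op 17 (push 12): stack=[16,12] mem=[0,20,5,0]
After op 18 (push 12): stack=[16,12,12] mem=[0,20,5,0]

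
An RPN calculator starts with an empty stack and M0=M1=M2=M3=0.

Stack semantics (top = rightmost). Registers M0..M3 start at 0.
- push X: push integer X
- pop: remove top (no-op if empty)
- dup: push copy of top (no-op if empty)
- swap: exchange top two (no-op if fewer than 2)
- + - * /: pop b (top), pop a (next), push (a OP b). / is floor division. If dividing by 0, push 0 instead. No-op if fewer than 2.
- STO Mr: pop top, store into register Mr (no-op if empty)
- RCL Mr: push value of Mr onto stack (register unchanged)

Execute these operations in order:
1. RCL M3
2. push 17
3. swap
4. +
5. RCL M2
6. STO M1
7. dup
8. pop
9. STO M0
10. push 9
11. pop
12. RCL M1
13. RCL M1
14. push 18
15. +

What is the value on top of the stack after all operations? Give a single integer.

Answer: 18

Derivation:
After op 1 (RCL M3): stack=[0] mem=[0,0,0,0]
After op 2 (push 17): stack=[0,17] mem=[0,0,0,0]
After op 3 (swap): stack=[17,0] mem=[0,0,0,0]
After op 4 (+): stack=[17] mem=[0,0,0,0]
After op 5 (RCL M2): stack=[17,0] mem=[0,0,0,0]
After op 6 (STO M1): stack=[17] mem=[0,0,0,0]
After op 7 (dup): stack=[17,17] mem=[0,0,0,0]
After op 8 (pop): stack=[17] mem=[0,0,0,0]
After op 9 (STO M0): stack=[empty] mem=[17,0,0,0]
After op 10 (push 9): stack=[9] mem=[17,0,0,0]
After op 11 (pop): stack=[empty] mem=[17,0,0,0]
After op 12 (RCL M1): stack=[0] mem=[17,0,0,0]
After op 13 (RCL M1): stack=[0,0] mem=[17,0,0,0]
After op 14 (push 18): stack=[0,0,18] mem=[17,0,0,0]
After op 15 (+): stack=[0,18] mem=[17,0,0,0]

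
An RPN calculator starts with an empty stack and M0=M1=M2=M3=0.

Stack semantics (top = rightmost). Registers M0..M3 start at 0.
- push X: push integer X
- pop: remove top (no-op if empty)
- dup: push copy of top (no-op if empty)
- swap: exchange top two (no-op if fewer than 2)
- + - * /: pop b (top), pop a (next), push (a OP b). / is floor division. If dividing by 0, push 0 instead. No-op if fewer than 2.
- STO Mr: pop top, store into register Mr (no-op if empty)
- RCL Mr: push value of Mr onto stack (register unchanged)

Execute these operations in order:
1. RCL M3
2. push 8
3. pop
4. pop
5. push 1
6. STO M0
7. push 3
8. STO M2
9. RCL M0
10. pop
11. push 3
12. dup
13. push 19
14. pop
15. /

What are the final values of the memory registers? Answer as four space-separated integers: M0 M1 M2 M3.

Answer: 1 0 3 0

Derivation:
After op 1 (RCL M3): stack=[0] mem=[0,0,0,0]
After op 2 (push 8): stack=[0,8] mem=[0,0,0,0]
After op 3 (pop): stack=[0] mem=[0,0,0,0]
After op 4 (pop): stack=[empty] mem=[0,0,0,0]
After op 5 (push 1): stack=[1] mem=[0,0,0,0]
After op 6 (STO M0): stack=[empty] mem=[1,0,0,0]
After op 7 (push 3): stack=[3] mem=[1,0,0,0]
After op 8 (STO M2): stack=[empty] mem=[1,0,3,0]
After op 9 (RCL M0): stack=[1] mem=[1,0,3,0]
After op 10 (pop): stack=[empty] mem=[1,0,3,0]
After op 11 (push 3): stack=[3] mem=[1,0,3,0]
After op 12 (dup): stack=[3,3] mem=[1,0,3,0]
After op 13 (push 19): stack=[3,3,19] mem=[1,0,3,0]
After op 14 (pop): stack=[3,3] mem=[1,0,3,0]
After op 15 (/): stack=[1] mem=[1,0,3,0]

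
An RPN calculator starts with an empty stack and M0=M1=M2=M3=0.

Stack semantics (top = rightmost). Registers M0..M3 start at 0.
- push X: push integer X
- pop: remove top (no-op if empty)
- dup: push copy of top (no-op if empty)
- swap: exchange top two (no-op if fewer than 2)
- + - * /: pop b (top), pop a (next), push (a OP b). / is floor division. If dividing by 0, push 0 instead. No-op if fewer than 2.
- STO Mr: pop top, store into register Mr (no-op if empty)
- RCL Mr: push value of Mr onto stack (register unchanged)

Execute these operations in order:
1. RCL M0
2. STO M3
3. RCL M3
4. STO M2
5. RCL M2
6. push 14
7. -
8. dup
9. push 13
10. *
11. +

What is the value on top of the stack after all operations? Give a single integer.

Answer: -196

Derivation:
After op 1 (RCL M0): stack=[0] mem=[0,0,0,0]
After op 2 (STO M3): stack=[empty] mem=[0,0,0,0]
After op 3 (RCL M3): stack=[0] mem=[0,0,0,0]
After op 4 (STO M2): stack=[empty] mem=[0,0,0,0]
After op 5 (RCL M2): stack=[0] mem=[0,0,0,0]
After op 6 (push 14): stack=[0,14] mem=[0,0,0,0]
After op 7 (-): stack=[-14] mem=[0,0,0,0]
After op 8 (dup): stack=[-14,-14] mem=[0,0,0,0]
After op 9 (push 13): stack=[-14,-14,13] mem=[0,0,0,0]
After op 10 (*): stack=[-14,-182] mem=[0,0,0,0]
After op 11 (+): stack=[-196] mem=[0,0,0,0]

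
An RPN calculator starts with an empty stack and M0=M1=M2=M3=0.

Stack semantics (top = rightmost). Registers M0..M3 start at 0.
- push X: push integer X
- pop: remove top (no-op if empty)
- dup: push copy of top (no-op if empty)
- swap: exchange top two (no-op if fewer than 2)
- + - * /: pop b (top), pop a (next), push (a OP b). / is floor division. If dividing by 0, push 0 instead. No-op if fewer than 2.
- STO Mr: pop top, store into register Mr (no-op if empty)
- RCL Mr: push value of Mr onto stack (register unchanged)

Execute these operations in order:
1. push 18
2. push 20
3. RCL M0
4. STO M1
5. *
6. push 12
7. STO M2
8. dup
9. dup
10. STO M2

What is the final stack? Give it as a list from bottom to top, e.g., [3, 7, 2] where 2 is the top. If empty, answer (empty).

After op 1 (push 18): stack=[18] mem=[0,0,0,0]
After op 2 (push 20): stack=[18,20] mem=[0,0,0,0]
After op 3 (RCL M0): stack=[18,20,0] mem=[0,0,0,0]
After op 4 (STO M1): stack=[18,20] mem=[0,0,0,0]
After op 5 (*): stack=[360] mem=[0,0,0,0]
After op 6 (push 12): stack=[360,12] mem=[0,0,0,0]
After op 7 (STO M2): stack=[360] mem=[0,0,12,0]
After op 8 (dup): stack=[360,360] mem=[0,0,12,0]
After op 9 (dup): stack=[360,360,360] mem=[0,0,12,0]
After op 10 (STO M2): stack=[360,360] mem=[0,0,360,0]

Answer: [360, 360]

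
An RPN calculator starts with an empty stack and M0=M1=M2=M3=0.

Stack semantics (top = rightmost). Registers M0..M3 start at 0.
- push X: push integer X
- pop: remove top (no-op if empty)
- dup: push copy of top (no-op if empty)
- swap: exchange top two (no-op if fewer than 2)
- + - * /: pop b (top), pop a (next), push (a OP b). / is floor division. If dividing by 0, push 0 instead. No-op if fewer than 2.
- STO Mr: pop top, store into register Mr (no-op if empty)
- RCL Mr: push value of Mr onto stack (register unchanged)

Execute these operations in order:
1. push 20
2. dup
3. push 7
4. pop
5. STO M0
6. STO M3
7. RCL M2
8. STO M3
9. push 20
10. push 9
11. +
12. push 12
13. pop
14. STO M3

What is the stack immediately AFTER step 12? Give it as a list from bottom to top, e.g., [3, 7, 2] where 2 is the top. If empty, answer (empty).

After op 1 (push 20): stack=[20] mem=[0,0,0,0]
After op 2 (dup): stack=[20,20] mem=[0,0,0,0]
After op 3 (push 7): stack=[20,20,7] mem=[0,0,0,0]
After op 4 (pop): stack=[20,20] mem=[0,0,0,0]
After op 5 (STO M0): stack=[20] mem=[20,0,0,0]
After op 6 (STO M3): stack=[empty] mem=[20,0,0,20]
After op 7 (RCL M2): stack=[0] mem=[20,0,0,20]
After op 8 (STO M3): stack=[empty] mem=[20,0,0,0]
After op 9 (push 20): stack=[20] mem=[20,0,0,0]
After op 10 (push 9): stack=[20,9] mem=[20,0,0,0]
After op 11 (+): stack=[29] mem=[20,0,0,0]
After op 12 (push 12): stack=[29,12] mem=[20,0,0,0]

[29, 12]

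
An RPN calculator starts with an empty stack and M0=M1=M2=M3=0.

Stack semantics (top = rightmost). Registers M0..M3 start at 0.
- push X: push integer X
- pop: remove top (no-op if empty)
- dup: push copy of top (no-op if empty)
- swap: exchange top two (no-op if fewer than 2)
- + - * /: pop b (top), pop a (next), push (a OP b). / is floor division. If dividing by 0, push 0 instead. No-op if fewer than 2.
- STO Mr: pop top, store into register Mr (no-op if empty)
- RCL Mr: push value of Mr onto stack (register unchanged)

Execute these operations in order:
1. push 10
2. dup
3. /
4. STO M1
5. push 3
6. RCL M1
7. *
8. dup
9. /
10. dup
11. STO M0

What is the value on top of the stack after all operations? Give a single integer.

After op 1 (push 10): stack=[10] mem=[0,0,0,0]
After op 2 (dup): stack=[10,10] mem=[0,0,0,0]
After op 3 (/): stack=[1] mem=[0,0,0,0]
After op 4 (STO M1): stack=[empty] mem=[0,1,0,0]
After op 5 (push 3): stack=[3] mem=[0,1,0,0]
After op 6 (RCL M1): stack=[3,1] mem=[0,1,0,0]
After op 7 (*): stack=[3] mem=[0,1,0,0]
After op 8 (dup): stack=[3,3] mem=[0,1,0,0]
After op 9 (/): stack=[1] mem=[0,1,0,0]
After op 10 (dup): stack=[1,1] mem=[0,1,0,0]
After op 11 (STO M0): stack=[1] mem=[1,1,0,0]

Answer: 1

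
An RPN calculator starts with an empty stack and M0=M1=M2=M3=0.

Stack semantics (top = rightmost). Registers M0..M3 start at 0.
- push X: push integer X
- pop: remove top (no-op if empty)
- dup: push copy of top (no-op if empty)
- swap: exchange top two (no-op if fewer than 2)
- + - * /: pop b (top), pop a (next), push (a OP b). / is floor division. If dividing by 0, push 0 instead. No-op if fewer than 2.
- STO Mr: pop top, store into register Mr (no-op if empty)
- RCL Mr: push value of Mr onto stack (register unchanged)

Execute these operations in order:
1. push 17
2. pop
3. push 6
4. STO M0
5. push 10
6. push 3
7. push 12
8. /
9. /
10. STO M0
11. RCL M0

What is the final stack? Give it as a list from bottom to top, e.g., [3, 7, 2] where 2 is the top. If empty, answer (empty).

Answer: [0]

Derivation:
After op 1 (push 17): stack=[17] mem=[0,0,0,0]
After op 2 (pop): stack=[empty] mem=[0,0,0,0]
After op 3 (push 6): stack=[6] mem=[0,0,0,0]
After op 4 (STO M0): stack=[empty] mem=[6,0,0,0]
After op 5 (push 10): stack=[10] mem=[6,0,0,0]
After op 6 (push 3): stack=[10,3] mem=[6,0,0,0]
After op 7 (push 12): stack=[10,3,12] mem=[6,0,0,0]
After op 8 (/): stack=[10,0] mem=[6,0,0,0]
After op 9 (/): stack=[0] mem=[6,0,0,0]
After op 10 (STO M0): stack=[empty] mem=[0,0,0,0]
After op 11 (RCL M0): stack=[0] mem=[0,0,0,0]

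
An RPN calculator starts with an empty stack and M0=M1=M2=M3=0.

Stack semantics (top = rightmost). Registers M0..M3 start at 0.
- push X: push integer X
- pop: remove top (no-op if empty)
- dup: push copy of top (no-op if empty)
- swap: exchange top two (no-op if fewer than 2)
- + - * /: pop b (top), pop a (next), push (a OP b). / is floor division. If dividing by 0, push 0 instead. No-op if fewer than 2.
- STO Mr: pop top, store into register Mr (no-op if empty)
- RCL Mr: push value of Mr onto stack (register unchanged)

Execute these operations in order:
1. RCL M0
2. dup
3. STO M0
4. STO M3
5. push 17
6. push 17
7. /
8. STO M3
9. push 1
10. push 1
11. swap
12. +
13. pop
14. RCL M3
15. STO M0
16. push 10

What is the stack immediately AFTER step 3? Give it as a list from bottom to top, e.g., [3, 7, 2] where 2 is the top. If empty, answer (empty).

After op 1 (RCL M0): stack=[0] mem=[0,0,0,0]
After op 2 (dup): stack=[0,0] mem=[0,0,0,0]
After op 3 (STO M0): stack=[0] mem=[0,0,0,0]

[0]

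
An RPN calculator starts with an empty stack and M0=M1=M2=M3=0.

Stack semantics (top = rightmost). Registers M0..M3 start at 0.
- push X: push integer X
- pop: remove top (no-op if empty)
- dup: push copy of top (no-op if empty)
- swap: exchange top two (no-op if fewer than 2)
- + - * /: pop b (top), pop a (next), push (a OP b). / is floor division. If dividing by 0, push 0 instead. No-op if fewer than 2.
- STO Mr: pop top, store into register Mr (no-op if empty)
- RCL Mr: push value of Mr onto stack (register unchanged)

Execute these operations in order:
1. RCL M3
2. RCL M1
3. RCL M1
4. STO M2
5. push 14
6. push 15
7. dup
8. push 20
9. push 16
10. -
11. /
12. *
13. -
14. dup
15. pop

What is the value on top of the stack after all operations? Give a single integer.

Answer: -31

Derivation:
After op 1 (RCL M3): stack=[0] mem=[0,0,0,0]
After op 2 (RCL M1): stack=[0,0] mem=[0,0,0,0]
After op 3 (RCL M1): stack=[0,0,0] mem=[0,0,0,0]
After op 4 (STO M2): stack=[0,0] mem=[0,0,0,0]
After op 5 (push 14): stack=[0,0,14] mem=[0,0,0,0]
After op 6 (push 15): stack=[0,0,14,15] mem=[0,0,0,0]
After op 7 (dup): stack=[0,0,14,15,15] mem=[0,0,0,0]
After op 8 (push 20): stack=[0,0,14,15,15,20] mem=[0,0,0,0]
After op 9 (push 16): stack=[0,0,14,15,15,20,16] mem=[0,0,0,0]
After op 10 (-): stack=[0,0,14,15,15,4] mem=[0,0,0,0]
After op 11 (/): stack=[0,0,14,15,3] mem=[0,0,0,0]
After op 12 (*): stack=[0,0,14,45] mem=[0,0,0,0]
After op 13 (-): stack=[0,0,-31] mem=[0,0,0,0]
After op 14 (dup): stack=[0,0,-31,-31] mem=[0,0,0,0]
After op 15 (pop): stack=[0,0,-31] mem=[0,0,0,0]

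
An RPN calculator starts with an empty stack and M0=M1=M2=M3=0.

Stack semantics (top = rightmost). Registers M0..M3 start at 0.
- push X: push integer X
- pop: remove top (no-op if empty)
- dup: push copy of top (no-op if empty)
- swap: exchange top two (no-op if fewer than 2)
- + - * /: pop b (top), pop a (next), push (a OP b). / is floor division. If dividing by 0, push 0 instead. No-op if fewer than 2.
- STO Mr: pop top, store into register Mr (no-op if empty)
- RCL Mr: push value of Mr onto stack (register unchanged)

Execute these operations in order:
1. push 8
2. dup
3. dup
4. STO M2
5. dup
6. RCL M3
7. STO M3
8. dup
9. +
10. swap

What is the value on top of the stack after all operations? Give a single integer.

Answer: 8

Derivation:
After op 1 (push 8): stack=[8] mem=[0,0,0,0]
After op 2 (dup): stack=[8,8] mem=[0,0,0,0]
After op 3 (dup): stack=[8,8,8] mem=[0,0,0,0]
After op 4 (STO M2): stack=[8,8] mem=[0,0,8,0]
After op 5 (dup): stack=[8,8,8] mem=[0,0,8,0]
After op 6 (RCL M3): stack=[8,8,8,0] mem=[0,0,8,0]
After op 7 (STO M3): stack=[8,8,8] mem=[0,0,8,0]
After op 8 (dup): stack=[8,8,8,8] mem=[0,0,8,0]
After op 9 (+): stack=[8,8,16] mem=[0,0,8,0]
After op 10 (swap): stack=[8,16,8] mem=[0,0,8,0]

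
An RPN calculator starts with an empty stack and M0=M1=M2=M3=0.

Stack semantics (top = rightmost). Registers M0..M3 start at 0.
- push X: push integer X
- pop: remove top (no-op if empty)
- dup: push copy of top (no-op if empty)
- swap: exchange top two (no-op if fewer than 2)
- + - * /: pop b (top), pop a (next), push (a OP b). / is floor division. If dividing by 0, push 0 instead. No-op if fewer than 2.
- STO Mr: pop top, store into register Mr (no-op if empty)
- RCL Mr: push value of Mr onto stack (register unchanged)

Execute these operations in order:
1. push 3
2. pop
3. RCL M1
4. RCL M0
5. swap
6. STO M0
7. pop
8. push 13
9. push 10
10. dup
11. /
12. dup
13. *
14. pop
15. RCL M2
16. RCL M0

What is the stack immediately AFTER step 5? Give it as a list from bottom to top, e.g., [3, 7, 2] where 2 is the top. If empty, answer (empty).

After op 1 (push 3): stack=[3] mem=[0,0,0,0]
After op 2 (pop): stack=[empty] mem=[0,0,0,0]
After op 3 (RCL M1): stack=[0] mem=[0,0,0,0]
After op 4 (RCL M0): stack=[0,0] mem=[0,0,0,0]
After op 5 (swap): stack=[0,0] mem=[0,0,0,0]

[0, 0]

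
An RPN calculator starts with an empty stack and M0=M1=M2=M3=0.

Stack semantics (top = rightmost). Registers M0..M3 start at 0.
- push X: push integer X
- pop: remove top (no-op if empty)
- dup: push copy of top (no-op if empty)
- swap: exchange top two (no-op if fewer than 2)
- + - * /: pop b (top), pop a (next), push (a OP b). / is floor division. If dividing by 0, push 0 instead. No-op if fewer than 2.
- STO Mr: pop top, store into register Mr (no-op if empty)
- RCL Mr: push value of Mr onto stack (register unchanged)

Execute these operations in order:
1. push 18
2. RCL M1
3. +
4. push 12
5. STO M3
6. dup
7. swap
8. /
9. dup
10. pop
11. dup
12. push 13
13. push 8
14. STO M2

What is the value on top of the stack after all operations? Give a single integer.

Answer: 13

Derivation:
After op 1 (push 18): stack=[18] mem=[0,0,0,0]
After op 2 (RCL M1): stack=[18,0] mem=[0,0,0,0]
After op 3 (+): stack=[18] mem=[0,0,0,0]
After op 4 (push 12): stack=[18,12] mem=[0,0,0,0]
After op 5 (STO M3): stack=[18] mem=[0,0,0,12]
After op 6 (dup): stack=[18,18] mem=[0,0,0,12]
After op 7 (swap): stack=[18,18] mem=[0,0,0,12]
After op 8 (/): stack=[1] mem=[0,0,0,12]
After op 9 (dup): stack=[1,1] mem=[0,0,0,12]
After op 10 (pop): stack=[1] mem=[0,0,0,12]
After op 11 (dup): stack=[1,1] mem=[0,0,0,12]
After op 12 (push 13): stack=[1,1,13] mem=[0,0,0,12]
After op 13 (push 8): stack=[1,1,13,8] mem=[0,0,0,12]
After op 14 (STO M2): stack=[1,1,13] mem=[0,0,8,12]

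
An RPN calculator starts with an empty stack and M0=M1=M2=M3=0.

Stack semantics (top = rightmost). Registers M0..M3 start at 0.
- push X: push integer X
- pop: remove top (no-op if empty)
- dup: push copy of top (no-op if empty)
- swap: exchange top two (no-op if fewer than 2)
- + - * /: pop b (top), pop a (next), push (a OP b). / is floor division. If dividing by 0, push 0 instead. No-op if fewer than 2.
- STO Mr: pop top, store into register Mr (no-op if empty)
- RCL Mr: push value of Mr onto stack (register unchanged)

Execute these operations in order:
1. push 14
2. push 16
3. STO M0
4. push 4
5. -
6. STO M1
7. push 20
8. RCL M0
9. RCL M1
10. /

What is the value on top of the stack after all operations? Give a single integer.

After op 1 (push 14): stack=[14] mem=[0,0,0,0]
After op 2 (push 16): stack=[14,16] mem=[0,0,0,0]
After op 3 (STO M0): stack=[14] mem=[16,0,0,0]
After op 4 (push 4): stack=[14,4] mem=[16,0,0,0]
After op 5 (-): stack=[10] mem=[16,0,0,0]
After op 6 (STO M1): stack=[empty] mem=[16,10,0,0]
After op 7 (push 20): stack=[20] mem=[16,10,0,0]
After op 8 (RCL M0): stack=[20,16] mem=[16,10,0,0]
After op 9 (RCL M1): stack=[20,16,10] mem=[16,10,0,0]
After op 10 (/): stack=[20,1] mem=[16,10,0,0]

Answer: 1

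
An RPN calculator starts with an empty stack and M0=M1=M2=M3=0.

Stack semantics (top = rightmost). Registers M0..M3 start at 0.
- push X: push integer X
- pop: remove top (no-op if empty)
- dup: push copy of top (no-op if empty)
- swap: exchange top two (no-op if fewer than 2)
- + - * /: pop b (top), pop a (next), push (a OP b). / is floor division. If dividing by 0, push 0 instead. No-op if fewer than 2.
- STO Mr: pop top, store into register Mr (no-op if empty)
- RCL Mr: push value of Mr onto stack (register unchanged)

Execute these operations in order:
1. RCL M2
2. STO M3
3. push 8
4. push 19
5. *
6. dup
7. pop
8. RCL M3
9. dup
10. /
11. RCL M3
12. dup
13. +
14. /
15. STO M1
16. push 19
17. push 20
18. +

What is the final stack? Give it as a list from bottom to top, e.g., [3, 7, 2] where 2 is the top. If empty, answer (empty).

After op 1 (RCL M2): stack=[0] mem=[0,0,0,0]
After op 2 (STO M3): stack=[empty] mem=[0,0,0,0]
After op 3 (push 8): stack=[8] mem=[0,0,0,0]
After op 4 (push 19): stack=[8,19] mem=[0,0,0,0]
After op 5 (*): stack=[152] mem=[0,0,0,0]
After op 6 (dup): stack=[152,152] mem=[0,0,0,0]
After op 7 (pop): stack=[152] mem=[0,0,0,0]
After op 8 (RCL M3): stack=[152,0] mem=[0,0,0,0]
After op 9 (dup): stack=[152,0,0] mem=[0,0,0,0]
After op 10 (/): stack=[152,0] mem=[0,0,0,0]
After op 11 (RCL M3): stack=[152,0,0] mem=[0,0,0,0]
After op 12 (dup): stack=[152,0,0,0] mem=[0,0,0,0]
After op 13 (+): stack=[152,0,0] mem=[0,0,0,0]
After op 14 (/): stack=[152,0] mem=[0,0,0,0]
After op 15 (STO M1): stack=[152] mem=[0,0,0,0]
After op 16 (push 19): stack=[152,19] mem=[0,0,0,0]
After op 17 (push 20): stack=[152,19,20] mem=[0,0,0,0]
After op 18 (+): stack=[152,39] mem=[0,0,0,0]

Answer: [152, 39]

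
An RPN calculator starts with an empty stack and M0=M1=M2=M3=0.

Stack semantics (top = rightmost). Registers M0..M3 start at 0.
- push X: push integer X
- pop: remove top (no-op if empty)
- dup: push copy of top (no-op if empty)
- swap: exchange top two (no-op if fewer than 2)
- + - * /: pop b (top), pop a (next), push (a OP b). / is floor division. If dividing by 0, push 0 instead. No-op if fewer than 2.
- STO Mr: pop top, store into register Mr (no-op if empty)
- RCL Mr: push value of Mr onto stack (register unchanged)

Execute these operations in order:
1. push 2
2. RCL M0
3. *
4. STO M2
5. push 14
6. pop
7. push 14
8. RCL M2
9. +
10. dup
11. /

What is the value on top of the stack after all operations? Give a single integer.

Answer: 1

Derivation:
After op 1 (push 2): stack=[2] mem=[0,0,0,0]
After op 2 (RCL M0): stack=[2,0] mem=[0,0,0,0]
After op 3 (*): stack=[0] mem=[0,0,0,0]
After op 4 (STO M2): stack=[empty] mem=[0,0,0,0]
After op 5 (push 14): stack=[14] mem=[0,0,0,0]
After op 6 (pop): stack=[empty] mem=[0,0,0,0]
After op 7 (push 14): stack=[14] mem=[0,0,0,0]
After op 8 (RCL M2): stack=[14,0] mem=[0,0,0,0]
After op 9 (+): stack=[14] mem=[0,0,0,0]
After op 10 (dup): stack=[14,14] mem=[0,0,0,0]
After op 11 (/): stack=[1] mem=[0,0,0,0]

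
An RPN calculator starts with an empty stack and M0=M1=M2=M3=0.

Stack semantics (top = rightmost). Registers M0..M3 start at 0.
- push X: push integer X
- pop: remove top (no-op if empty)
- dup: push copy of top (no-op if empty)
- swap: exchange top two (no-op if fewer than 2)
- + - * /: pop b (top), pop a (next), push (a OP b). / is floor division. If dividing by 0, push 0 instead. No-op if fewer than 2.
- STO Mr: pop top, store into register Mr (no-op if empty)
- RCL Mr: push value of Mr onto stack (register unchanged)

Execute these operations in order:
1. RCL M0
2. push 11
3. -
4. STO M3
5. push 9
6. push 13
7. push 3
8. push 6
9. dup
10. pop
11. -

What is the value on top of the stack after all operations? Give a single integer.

After op 1 (RCL M0): stack=[0] mem=[0,0,0,0]
After op 2 (push 11): stack=[0,11] mem=[0,0,0,0]
After op 3 (-): stack=[-11] mem=[0,0,0,0]
After op 4 (STO M3): stack=[empty] mem=[0,0,0,-11]
After op 5 (push 9): stack=[9] mem=[0,0,0,-11]
After op 6 (push 13): stack=[9,13] mem=[0,0,0,-11]
After op 7 (push 3): stack=[9,13,3] mem=[0,0,0,-11]
After op 8 (push 6): stack=[9,13,3,6] mem=[0,0,0,-11]
After op 9 (dup): stack=[9,13,3,6,6] mem=[0,0,0,-11]
After op 10 (pop): stack=[9,13,3,6] mem=[0,0,0,-11]
After op 11 (-): stack=[9,13,-3] mem=[0,0,0,-11]

Answer: -3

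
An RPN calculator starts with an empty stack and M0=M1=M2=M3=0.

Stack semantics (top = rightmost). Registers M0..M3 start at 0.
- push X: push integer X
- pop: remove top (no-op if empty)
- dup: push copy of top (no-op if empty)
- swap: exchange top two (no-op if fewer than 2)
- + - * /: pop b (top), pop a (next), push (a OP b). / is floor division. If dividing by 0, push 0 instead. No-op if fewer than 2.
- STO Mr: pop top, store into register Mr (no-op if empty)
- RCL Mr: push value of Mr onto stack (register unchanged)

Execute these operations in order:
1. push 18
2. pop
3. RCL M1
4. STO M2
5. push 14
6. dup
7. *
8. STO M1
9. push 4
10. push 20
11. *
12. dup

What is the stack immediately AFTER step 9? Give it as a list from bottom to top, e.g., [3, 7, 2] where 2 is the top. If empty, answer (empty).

After op 1 (push 18): stack=[18] mem=[0,0,0,0]
After op 2 (pop): stack=[empty] mem=[0,0,0,0]
After op 3 (RCL M1): stack=[0] mem=[0,0,0,0]
After op 4 (STO M2): stack=[empty] mem=[0,0,0,0]
After op 5 (push 14): stack=[14] mem=[0,0,0,0]
After op 6 (dup): stack=[14,14] mem=[0,0,0,0]
After op 7 (*): stack=[196] mem=[0,0,0,0]
After op 8 (STO M1): stack=[empty] mem=[0,196,0,0]
After op 9 (push 4): stack=[4] mem=[0,196,0,0]

[4]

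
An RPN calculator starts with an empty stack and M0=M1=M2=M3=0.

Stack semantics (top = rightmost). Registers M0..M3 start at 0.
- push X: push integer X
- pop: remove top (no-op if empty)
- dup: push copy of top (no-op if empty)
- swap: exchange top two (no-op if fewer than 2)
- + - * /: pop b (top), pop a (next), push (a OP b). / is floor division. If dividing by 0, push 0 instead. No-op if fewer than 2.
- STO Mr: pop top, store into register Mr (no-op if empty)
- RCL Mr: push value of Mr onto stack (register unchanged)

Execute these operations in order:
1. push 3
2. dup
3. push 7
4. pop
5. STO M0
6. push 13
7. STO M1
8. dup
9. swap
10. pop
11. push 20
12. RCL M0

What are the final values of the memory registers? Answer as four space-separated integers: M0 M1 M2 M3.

After op 1 (push 3): stack=[3] mem=[0,0,0,0]
After op 2 (dup): stack=[3,3] mem=[0,0,0,0]
After op 3 (push 7): stack=[3,3,7] mem=[0,0,0,0]
After op 4 (pop): stack=[3,3] mem=[0,0,0,0]
After op 5 (STO M0): stack=[3] mem=[3,0,0,0]
After op 6 (push 13): stack=[3,13] mem=[3,0,0,0]
After op 7 (STO M1): stack=[3] mem=[3,13,0,0]
After op 8 (dup): stack=[3,3] mem=[3,13,0,0]
After op 9 (swap): stack=[3,3] mem=[3,13,0,0]
After op 10 (pop): stack=[3] mem=[3,13,0,0]
After op 11 (push 20): stack=[3,20] mem=[3,13,0,0]
After op 12 (RCL M0): stack=[3,20,3] mem=[3,13,0,0]

Answer: 3 13 0 0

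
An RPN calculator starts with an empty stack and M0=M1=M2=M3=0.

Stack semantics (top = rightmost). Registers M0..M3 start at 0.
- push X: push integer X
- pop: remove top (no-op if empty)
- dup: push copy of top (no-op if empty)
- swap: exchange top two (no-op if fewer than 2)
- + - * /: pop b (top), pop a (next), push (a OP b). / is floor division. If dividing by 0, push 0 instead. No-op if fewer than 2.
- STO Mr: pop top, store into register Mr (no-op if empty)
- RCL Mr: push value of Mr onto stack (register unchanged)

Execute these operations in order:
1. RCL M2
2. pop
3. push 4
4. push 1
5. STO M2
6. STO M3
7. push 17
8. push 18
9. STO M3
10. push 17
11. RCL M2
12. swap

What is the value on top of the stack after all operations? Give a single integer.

Answer: 17

Derivation:
After op 1 (RCL M2): stack=[0] mem=[0,0,0,0]
After op 2 (pop): stack=[empty] mem=[0,0,0,0]
After op 3 (push 4): stack=[4] mem=[0,0,0,0]
After op 4 (push 1): stack=[4,1] mem=[0,0,0,0]
After op 5 (STO M2): stack=[4] mem=[0,0,1,0]
After op 6 (STO M3): stack=[empty] mem=[0,0,1,4]
After op 7 (push 17): stack=[17] mem=[0,0,1,4]
After op 8 (push 18): stack=[17,18] mem=[0,0,1,4]
After op 9 (STO M3): stack=[17] mem=[0,0,1,18]
After op 10 (push 17): stack=[17,17] mem=[0,0,1,18]
After op 11 (RCL M2): stack=[17,17,1] mem=[0,0,1,18]
After op 12 (swap): stack=[17,1,17] mem=[0,0,1,18]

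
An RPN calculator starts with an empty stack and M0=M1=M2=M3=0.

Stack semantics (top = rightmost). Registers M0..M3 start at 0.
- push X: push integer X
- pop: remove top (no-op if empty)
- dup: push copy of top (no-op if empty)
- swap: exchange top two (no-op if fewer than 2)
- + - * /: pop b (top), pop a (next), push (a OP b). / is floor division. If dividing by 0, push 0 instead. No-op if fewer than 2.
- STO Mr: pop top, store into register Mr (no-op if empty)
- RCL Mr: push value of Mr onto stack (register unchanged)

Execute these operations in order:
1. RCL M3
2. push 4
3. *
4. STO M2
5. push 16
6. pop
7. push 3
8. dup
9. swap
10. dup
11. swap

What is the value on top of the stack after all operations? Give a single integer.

After op 1 (RCL M3): stack=[0] mem=[0,0,0,0]
After op 2 (push 4): stack=[0,4] mem=[0,0,0,0]
After op 3 (*): stack=[0] mem=[0,0,0,0]
After op 4 (STO M2): stack=[empty] mem=[0,0,0,0]
After op 5 (push 16): stack=[16] mem=[0,0,0,0]
After op 6 (pop): stack=[empty] mem=[0,0,0,0]
After op 7 (push 3): stack=[3] mem=[0,0,0,0]
After op 8 (dup): stack=[3,3] mem=[0,0,0,0]
After op 9 (swap): stack=[3,3] mem=[0,0,0,0]
After op 10 (dup): stack=[3,3,3] mem=[0,0,0,0]
After op 11 (swap): stack=[3,3,3] mem=[0,0,0,0]

Answer: 3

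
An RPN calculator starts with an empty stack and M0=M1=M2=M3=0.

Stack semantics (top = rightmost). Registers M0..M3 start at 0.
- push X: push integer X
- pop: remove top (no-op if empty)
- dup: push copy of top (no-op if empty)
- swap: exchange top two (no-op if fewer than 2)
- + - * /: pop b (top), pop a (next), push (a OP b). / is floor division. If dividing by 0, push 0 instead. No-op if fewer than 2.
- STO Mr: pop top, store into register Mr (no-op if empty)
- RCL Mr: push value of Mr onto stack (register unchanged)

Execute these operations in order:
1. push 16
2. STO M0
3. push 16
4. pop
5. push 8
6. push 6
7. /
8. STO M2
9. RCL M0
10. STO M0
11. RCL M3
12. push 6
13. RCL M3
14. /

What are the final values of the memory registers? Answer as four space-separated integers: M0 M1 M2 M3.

After op 1 (push 16): stack=[16] mem=[0,0,0,0]
After op 2 (STO M0): stack=[empty] mem=[16,0,0,0]
After op 3 (push 16): stack=[16] mem=[16,0,0,0]
After op 4 (pop): stack=[empty] mem=[16,0,0,0]
After op 5 (push 8): stack=[8] mem=[16,0,0,0]
After op 6 (push 6): stack=[8,6] mem=[16,0,0,0]
After op 7 (/): stack=[1] mem=[16,0,0,0]
After op 8 (STO M2): stack=[empty] mem=[16,0,1,0]
After op 9 (RCL M0): stack=[16] mem=[16,0,1,0]
After op 10 (STO M0): stack=[empty] mem=[16,0,1,0]
After op 11 (RCL M3): stack=[0] mem=[16,0,1,0]
After op 12 (push 6): stack=[0,6] mem=[16,0,1,0]
After op 13 (RCL M3): stack=[0,6,0] mem=[16,0,1,0]
After op 14 (/): stack=[0,0] mem=[16,0,1,0]

Answer: 16 0 1 0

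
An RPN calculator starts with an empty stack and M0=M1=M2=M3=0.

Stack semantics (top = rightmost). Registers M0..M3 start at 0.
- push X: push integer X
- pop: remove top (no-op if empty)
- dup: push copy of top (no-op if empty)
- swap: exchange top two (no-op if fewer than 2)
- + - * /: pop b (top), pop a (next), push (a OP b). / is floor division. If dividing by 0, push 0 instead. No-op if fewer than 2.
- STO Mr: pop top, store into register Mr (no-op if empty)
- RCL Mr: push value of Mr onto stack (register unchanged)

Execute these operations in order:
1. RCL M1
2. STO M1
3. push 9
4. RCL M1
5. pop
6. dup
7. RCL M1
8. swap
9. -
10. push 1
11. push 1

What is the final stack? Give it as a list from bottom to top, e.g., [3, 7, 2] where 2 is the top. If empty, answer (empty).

Answer: [9, -9, 1, 1]

Derivation:
After op 1 (RCL M1): stack=[0] mem=[0,0,0,0]
After op 2 (STO M1): stack=[empty] mem=[0,0,0,0]
After op 3 (push 9): stack=[9] mem=[0,0,0,0]
After op 4 (RCL M1): stack=[9,0] mem=[0,0,0,0]
After op 5 (pop): stack=[9] mem=[0,0,0,0]
After op 6 (dup): stack=[9,9] mem=[0,0,0,0]
After op 7 (RCL M1): stack=[9,9,0] mem=[0,0,0,0]
After op 8 (swap): stack=[9,0,9] mem=[0,0,0,0]
After op 9 (-): stack=[9,-9] mem=[0,0,0,0]
After op 10 (push 1): stack=[9,-9,1] mem=[0,0,0,0]
After op 11 (push 1): stack=[9,-9,1,1] mem=[0,0,0,0]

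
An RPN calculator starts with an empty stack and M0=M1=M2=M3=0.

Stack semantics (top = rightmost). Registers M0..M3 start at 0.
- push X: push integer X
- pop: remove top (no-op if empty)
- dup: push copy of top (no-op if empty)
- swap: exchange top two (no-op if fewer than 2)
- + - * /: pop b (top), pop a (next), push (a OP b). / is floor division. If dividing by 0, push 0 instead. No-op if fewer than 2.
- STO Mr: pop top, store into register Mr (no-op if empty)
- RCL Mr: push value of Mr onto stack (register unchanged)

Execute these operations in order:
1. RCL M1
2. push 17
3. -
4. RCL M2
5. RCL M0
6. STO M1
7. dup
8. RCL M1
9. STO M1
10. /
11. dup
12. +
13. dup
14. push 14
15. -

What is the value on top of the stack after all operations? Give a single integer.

After op 1 (RCL M1): stack=[0] mem=[0,0,0,0]
After op 2 (push 17): stack=[0,17] mem=[0,0,0,0]
After op 3 (-): stack=[-17] mem=[0,0,0,0]
After op 4 (RCL M2): stack=[-17,0] mem=[0,0,0,0]
After op 5 (RCL M0): stack=[-17,0,0] mem=[0,0,0,0]
After op 6 (STO M1): stack=[-17,0] mem=[0,0,0,0]
After op 7 (dup): stack=[-17,0,0] mem=[0,0,0,0]
After op 8 (RCL M1): stack=[-17,0,0,0] mem=[0,0,0,0]
After op 9 (STO M1): stack=[-17,0,0] mem=[0,0,0,0]
After op 10 (/): stack=[-17,0] mem=[0,0,0,0]
After op 11 (dup): stack=[-17,0,0] mem=[0,0,0,0]
After op 12 (+): stack=[-17,0] mem=[0,0,0,0]
After op 13 (dup): stack=[-17,0,0] mem=[0,0,0,0]
After op 14 (push 14): stack=[-17,0,0,14] mem=[0,0,0,0]
After op 15 (-): stack=[-17,0,-14] mem=[0,0,0,0]

Answer: -14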